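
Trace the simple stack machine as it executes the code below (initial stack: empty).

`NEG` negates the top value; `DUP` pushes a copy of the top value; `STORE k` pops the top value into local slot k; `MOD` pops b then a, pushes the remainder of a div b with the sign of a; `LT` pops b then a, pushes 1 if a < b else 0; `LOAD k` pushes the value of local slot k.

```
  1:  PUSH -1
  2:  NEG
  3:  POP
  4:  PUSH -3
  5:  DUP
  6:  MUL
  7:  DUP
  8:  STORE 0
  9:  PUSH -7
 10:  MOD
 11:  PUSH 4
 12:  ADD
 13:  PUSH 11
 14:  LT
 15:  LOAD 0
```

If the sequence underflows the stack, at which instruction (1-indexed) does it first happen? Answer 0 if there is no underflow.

PUSH -1 → [-1]
NEG     → [1]
POP     → []
PUSH -3 → [-3]
DUP     → [-3, -3]
MUL     → [9]
DUP     → [9, 9]
STORE 0 → [9]
PUSH -7 → [9, -7]
MOD     → [2]
PUSH 4  → [2, 4]
ADD     → [6]
PUSH 11 → [6, 11]
LT      → [1]
LOAD 0  → [1, 9]

0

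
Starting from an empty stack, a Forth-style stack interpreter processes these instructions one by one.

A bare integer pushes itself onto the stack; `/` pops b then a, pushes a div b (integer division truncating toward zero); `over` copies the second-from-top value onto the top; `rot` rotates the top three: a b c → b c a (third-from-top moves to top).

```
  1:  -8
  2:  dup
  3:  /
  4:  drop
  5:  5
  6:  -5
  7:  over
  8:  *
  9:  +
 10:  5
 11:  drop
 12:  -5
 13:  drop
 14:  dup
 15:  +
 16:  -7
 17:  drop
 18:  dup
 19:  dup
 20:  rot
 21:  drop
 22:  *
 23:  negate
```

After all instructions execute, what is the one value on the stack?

-8     -> -8
dup    -> -8 -8
/      -> 1
drop   -> (empty)
5      -> 5
-5     -> 5 -5
over   -> 5 -5 5
*      -> 5 -25
+      -> -20
5      -> -20 5
drop   -> -20
-5     -> -20 -5
drop   -> -20
dup    -> -20 -20
+      -> -40
-7     -> -40 -7
drop   -> -40
dup    -> -40 -40
dup    -> -40 -40 -40
rot    -> -40 -40 -40
drop   -> -40 -40
*      -> 1600
negate -> -1600

-1600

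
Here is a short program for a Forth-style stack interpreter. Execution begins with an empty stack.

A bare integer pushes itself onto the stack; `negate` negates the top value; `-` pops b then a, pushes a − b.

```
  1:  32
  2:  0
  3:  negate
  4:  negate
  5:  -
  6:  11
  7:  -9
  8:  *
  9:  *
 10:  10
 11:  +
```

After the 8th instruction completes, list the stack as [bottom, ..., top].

32     → 32
0      → 32 0
negate → 32 0
negate → 32 0
-      → 32
11     → 32 11
-9     → 32 11 -9
*      → 32 -99

[32, -99]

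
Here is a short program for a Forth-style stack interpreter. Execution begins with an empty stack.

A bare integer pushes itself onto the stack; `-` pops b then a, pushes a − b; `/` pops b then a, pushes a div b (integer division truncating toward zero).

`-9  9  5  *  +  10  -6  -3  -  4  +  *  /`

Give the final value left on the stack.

-9 -> -9
9  -> -9 9
5  -> -9 9 5
*  -> -9 45
+  -> 36
10 -> 36 10
-6 -> 36 10 -6
-3 -> 36 10 -6 -3
-  -> 36 10 -3
4  -> 36 10 -3 4
+  -> 36 10 1
*  -> 36 10
/  -> 3

3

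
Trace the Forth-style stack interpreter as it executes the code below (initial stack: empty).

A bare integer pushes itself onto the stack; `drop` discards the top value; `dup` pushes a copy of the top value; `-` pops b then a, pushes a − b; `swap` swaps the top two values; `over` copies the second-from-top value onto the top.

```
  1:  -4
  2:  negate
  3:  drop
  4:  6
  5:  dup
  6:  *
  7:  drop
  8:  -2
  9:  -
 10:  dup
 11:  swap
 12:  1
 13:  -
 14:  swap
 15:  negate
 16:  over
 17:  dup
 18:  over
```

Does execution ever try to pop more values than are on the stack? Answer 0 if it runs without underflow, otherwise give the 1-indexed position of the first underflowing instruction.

-4     : -4
negate : 4
drop   : (empty)
6      : 6
dup    : 6 6
*      : 36
drop   : (empty)
-2     : -2
-  — needs 2 operands, stack has 1 → underflow

9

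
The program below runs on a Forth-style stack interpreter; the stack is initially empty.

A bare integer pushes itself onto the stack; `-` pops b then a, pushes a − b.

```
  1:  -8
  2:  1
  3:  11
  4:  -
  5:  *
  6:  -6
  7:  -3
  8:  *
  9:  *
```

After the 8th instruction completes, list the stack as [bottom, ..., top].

[80, 18]

-8 : [-8]
1  : [-8, 1]
11 : [-8, 1, 11]
-  : [-8, -10]
*  : [80]
-6 : [80, -6]
-3 : [80, -6, -3]
*  : [80, 18]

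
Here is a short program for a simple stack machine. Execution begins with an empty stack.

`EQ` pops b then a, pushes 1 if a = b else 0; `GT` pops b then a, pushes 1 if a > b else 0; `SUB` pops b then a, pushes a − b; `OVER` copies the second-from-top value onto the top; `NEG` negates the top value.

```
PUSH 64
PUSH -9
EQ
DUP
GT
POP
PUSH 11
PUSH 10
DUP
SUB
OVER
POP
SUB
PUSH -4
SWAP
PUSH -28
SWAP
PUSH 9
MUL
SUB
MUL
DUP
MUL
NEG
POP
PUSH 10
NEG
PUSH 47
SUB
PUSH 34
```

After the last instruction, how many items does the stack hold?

2

PUSH 64  : [64]
PUSH -9  : [64, -9]
EQ       : [0]
DUP      : [0, 0]
GT       : [0]
POP      : []
PUSH 11  : [11]
PUSH 10  : [11, 10]
DUP      : [11, 10, 10]
SUB      : [11, 0]
OVER     : [11, 0, 11]
POP      : [11, 0]
SUB      : [11]
PUSH -4  : [11, -4]
SWAP     : [-4, 11]
PUSH -28 : [-4, 11, -28]
SWAP     : [-4, -28, 11]
PUSH 9   : [-4, -28, 11, 9]
MUL      : [-4, -28, 99]
SUB      : [-4, -127]
MUL      : [508]
DUP      : [508, 508]
MUL      : [258064]
NEG      : [-258064]
POP      : []
PUSH 10  : [10]
NEG      : [-10]
PUSH 47  : [-10, 47]
SUB      : [-57]
PUSH 34  : [-57, 34]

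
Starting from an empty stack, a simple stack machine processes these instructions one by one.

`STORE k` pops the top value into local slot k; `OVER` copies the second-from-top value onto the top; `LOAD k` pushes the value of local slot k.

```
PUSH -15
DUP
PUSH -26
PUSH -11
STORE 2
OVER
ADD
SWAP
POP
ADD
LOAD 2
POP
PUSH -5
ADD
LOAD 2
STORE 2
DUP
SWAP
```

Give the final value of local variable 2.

PUSH -15 → [-15]
DUP      → [-15, -15]
PUSH -26 → [-15, -15, -26]
PUSH -11 → [-15, -15, -26, -11]
STORE 2  → [-15, -15, -26]
OVER     → [-15, -15, -26, -15]
ADD      → [-15, -15, -41]
SWAP     → [-15, -41, -15]
POP      → [-15, -41]
ADD      → [-56]
LOAD 2   → [-56, -11]
POP      → [-56]
PUSH -5  → [-56, -5]
ADD      → [-61]
LOAD 2   → [-61, -11]
STORE 2  → [-61]
DUP      → [-61, -61]
SWAP     → [-61, -61]

-11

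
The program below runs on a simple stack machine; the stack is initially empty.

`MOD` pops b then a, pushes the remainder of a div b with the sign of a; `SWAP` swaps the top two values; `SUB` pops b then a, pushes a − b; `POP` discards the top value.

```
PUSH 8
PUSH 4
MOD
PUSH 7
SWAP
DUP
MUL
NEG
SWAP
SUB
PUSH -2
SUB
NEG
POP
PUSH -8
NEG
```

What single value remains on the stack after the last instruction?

8

PUSH 8   [8]
PUSH 4   [8, 4]
MOD      [0]
PUSH 7   [0, 7]
SWAP     [7, 0]
DUP      [7, 0, 0]
MUL      [7, 0]
NEG      [7, 0]
SWAP     [0, 7]
SUB      [-7]
PUSH -2  [-7, -2]
SUB      [-5]
NEG      [5]
POP      []
PUSH -8  [-8]
NEG      [8]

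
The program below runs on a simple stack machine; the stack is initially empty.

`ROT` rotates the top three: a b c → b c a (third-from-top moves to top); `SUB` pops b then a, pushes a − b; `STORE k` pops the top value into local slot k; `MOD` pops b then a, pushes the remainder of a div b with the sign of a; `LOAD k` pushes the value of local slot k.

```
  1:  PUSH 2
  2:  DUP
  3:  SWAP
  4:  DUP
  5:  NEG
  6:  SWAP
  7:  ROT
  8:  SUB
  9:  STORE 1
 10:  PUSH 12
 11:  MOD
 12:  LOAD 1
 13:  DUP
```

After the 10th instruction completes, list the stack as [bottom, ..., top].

[-2, 12]

PUSH 2  -> [2]
DUP     -> [2, 2]
SWAP    -> [2, 2]
DUP     -> [2, 2, 2]
NEG     -> [2, 2, -2]
SWAP    -> [2, -2, 2]
ROT     -> [-2, 2, 2]
SUB     -> [-2, 0]
STORE 1 -> [-2]
PUSH 12 -> [-2, 12]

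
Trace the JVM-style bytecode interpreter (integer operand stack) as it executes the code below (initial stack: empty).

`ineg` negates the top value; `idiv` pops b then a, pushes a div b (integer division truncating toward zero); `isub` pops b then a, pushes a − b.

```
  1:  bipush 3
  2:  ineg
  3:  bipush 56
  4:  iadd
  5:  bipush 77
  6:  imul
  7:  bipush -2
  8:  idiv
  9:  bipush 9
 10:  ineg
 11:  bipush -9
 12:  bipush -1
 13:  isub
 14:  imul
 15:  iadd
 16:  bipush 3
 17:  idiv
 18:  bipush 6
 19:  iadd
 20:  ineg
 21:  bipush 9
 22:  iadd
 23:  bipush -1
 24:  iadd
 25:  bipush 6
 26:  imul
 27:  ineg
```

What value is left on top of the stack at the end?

bipush 3   [3]
ineg       [-3]
bipush 56  [-3, 56]
iadd       [53]
bipush 77  [53, 77]
imul       [4081]
bipush -2  [4081, -2]
idiv       [-2040]
bipush 9   [-2040, 9]
ineg       [-2040, -9]
bipush -9  [-2040, -9, -9]
bipush -1  [-2040, -9, -9, -1]
isub       [-2040, -9, -8]
imul       [-2040, 72]
iadd       [-1968]
bipush 3   [-1968, 3]
idiv       [-656]
bipush 6   [-656, 6]
iadd       [-650]
ineg       [650]
bipush 9   [650, 9]
iadd       [659]
bipush -1  [659, -1]
iadd       [658]
bipush 6   [658, 6]
imul       [3948]
ineg       [-3948]

-3948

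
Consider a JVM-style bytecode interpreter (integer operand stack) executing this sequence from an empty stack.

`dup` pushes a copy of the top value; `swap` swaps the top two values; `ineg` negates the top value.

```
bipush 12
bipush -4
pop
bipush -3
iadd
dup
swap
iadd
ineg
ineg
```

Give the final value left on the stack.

bipush 12 -> [12]
bipush -4 -> [12, -4]
pop       -> [12]
bipush -3 -> [12, -3]
iadd      -> [9]
dup       -> [9, 9]
swap      -> [9, 9]
iadd      -> [18]
ineg      -> [-18]
ineg      -> [18]

18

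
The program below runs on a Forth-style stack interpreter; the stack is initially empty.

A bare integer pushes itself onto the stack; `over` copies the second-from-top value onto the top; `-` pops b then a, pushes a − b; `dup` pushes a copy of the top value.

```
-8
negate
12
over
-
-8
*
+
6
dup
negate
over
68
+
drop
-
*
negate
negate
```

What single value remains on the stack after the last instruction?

-288

-8      [-8]
negate  [8]
12      [8, 12]
over    [8, 12, 8]
-       [8, 4]
-8      [8, 4, -8]
*       [8, -32]
+       [-24]
6       [-24, 6]
dup     [-24, 6, 6]
negate  [-24, 6, -6]
over    [-24, 6, -6, 6]
68      [-24, 6, -6, 6, 68]
+       [-24, 6, -6, 74]
drop    [-24, 6, -6]
-       [-24, 12]
*       [-288]
negate  [288]
negate  [-288]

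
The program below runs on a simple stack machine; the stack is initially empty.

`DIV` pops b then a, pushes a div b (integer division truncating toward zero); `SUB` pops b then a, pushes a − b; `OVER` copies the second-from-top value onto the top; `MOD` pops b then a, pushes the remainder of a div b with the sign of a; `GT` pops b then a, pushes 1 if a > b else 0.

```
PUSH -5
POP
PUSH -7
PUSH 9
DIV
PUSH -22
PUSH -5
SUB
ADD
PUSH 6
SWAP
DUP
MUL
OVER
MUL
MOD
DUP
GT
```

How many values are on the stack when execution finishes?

PUSH -5  -> -5
POP      -> (empty)
PUSH -7  -> -7
PUSH 9   -> -7 9
DIV      -> 0
PUSH -22 -> 0 -22
PUSH -5  -> 0 -22 -5
SUB      -> 0 -17
ADD      -> -17
PUSH 6   -> -17 6
SWAP     -> 6 -17
DUP      -> 6 -17 -17
MUL      -> 6 289
OVER     -> 6 289 6
MUL      -> 6 1734
MOD      -> 6
DUP      -> 6 6
GT       -> 0

1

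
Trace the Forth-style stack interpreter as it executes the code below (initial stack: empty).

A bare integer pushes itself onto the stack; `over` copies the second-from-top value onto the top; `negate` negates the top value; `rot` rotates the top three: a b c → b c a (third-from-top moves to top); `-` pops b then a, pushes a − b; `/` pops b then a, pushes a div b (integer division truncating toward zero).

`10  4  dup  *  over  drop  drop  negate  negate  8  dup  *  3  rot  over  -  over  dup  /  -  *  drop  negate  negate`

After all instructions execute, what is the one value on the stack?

10     → [10]
4      → [10, 4]
dup    → [10, 4, 4]
*      → [10, 16]
over   → [10, 16, 10]
drop   → [10, 16]
drop   → [10]
negate → [-10]
negate → [10]
8      → [10, 8]
dup    → [10, 8, 8]
*      → [10, 64]
3      → [10, 64, 3]
rot    → [64, 3, 10]
over   → [64, 3, 10, 3]
-      → [64, 3, 7]
over   → [64, 3, 7, 3]
dup    → [64, 3, 7, 3, 3]
/      → [64, 3, 7, 1]
-      → [64, 3, 6]
*      → [64, 18]
drop   → [64]
negate → [-64]
negate → [64]

64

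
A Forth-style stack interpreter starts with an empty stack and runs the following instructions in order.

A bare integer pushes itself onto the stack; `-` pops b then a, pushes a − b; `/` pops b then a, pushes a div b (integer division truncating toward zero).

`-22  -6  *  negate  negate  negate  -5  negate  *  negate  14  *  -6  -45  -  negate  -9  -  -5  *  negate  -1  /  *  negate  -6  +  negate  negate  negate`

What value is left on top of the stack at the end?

-22    → [-22]
-6     → [-22, -6]
*      → [132]
negate → [-132]
negate → [132]
negate → [-132]
-5     → [-132, -5]
negate → [-132, 5]
*      → [-660]
negate → [660]
14     → [660, 14]
*      → [9240]
-6     → [9240, -6]
-45    → [9240, -6, -45]
-      → [9240, 39]
negate → [9240, -39]
-9     → [9240, -39, -9]
-      → [9240, -30]
-5     → [9240, -30, -5]
*      → [9240, 150]
negate → [9240, -150]
-1     → [9240, -150, -1]
/      → [9240, 150]
*      → [1386000]
negate → [-1386000]
-6     → [-1386000, -6]
+      → [-1386006]
negate → [1386006]
negate → [-1386006]
negate → [1386006]

1386006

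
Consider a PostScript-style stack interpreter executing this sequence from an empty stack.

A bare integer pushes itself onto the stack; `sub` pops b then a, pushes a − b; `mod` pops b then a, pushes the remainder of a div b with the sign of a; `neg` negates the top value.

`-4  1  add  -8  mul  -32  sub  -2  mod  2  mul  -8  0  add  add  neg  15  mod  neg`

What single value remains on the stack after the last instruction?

-4  -> [-4]
1   -> [-4, 1]
add -> [-3]
-8  -> [-3, -8]
mul -> [24]
-32 -> [24, -32]
sub -> [56]
-2  -> [56, -2]
mod -> [0]
2   -> [0, 2]
mul -> [0]
-8  -> [0, -8]
0   -> [0, -8, 0]
add -> [0, -8]
add -> [-8]
neg -> [8]
15  -> [8, 15]
mod -> [8]
neg -> [-8]

-8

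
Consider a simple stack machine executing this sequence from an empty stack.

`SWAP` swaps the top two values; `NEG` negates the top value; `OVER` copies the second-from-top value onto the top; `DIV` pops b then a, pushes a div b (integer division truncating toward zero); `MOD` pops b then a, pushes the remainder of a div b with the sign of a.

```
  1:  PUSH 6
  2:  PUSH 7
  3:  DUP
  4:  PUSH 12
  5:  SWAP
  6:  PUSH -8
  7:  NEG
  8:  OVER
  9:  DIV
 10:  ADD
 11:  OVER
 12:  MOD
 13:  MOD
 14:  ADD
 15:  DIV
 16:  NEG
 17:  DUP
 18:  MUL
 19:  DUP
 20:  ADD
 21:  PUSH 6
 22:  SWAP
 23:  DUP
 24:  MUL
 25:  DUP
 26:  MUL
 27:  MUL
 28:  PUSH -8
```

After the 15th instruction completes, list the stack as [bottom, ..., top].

PUSH 6   [6]
PUSH 7   [6, 7]
DUP      [6, 7, 7]
PUSH 12  [6, 7, 7, 12]
SWAP     [6, 7, 12, 7]
PUSH -8  [6, 7, 12, 7, -8]
NEG      [6, 7, 12, 7, 8]
OVER     [6, 7, 12, 7, 8, 7]
DIV      [6, 7, 12, 7, 1]
ADD      [6, 7, 12, 8]
OVER     [6, 7, 12, 8, 12]
MOD      [6, 7, 12, 8]
MOD      [6, 7, 4]
ADD      [6, 11]
DIV      [0]

[0]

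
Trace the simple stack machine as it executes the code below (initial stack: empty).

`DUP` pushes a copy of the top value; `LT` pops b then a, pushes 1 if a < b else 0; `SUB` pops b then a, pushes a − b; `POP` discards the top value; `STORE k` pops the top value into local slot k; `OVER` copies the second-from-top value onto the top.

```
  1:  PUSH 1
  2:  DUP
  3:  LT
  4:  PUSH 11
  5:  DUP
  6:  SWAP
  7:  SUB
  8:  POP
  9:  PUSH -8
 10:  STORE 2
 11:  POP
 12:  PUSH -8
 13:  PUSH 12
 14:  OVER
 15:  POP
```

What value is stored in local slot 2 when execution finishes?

PUSH 1  -> 1
DUP     -> 1 1
LT      -> 0
PUSH 11 -> 0 11
DUP     -> 0 11 11
SWAP    -> 0 11 11
SUB     -> 0 0
POP     -> 0
PUSH -8 -> 0 -8
STORE 2 -> 0
POP     -> (empty)
PUSH -8 -> -8
PUSH 12 -> -8 12
OVER    -> -8 12 -8
POP     -> -8 12

-8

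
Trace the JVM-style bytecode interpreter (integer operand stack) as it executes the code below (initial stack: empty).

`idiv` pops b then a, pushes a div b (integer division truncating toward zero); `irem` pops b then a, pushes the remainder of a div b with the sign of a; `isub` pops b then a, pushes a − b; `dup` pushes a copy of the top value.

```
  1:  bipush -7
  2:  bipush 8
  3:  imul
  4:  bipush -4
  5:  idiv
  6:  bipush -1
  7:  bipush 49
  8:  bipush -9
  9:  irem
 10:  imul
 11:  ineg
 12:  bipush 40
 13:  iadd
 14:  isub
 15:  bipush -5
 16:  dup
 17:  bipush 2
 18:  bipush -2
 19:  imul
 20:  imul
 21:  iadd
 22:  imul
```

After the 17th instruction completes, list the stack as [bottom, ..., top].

bipush -7  -7
bipush 8   -7 8
imul       -56
bipush -4  -56 -4
idiv       14
bipush -1  14 -1
bipush 49  14 -1 49
bipush -9  14 -1 49 -9
irem       14 -1 4
imul       14 -4
ineg       14 4
bipush 40  14 4 40
iadd       14 44
isub       -30
bipush -5  -30 -5
dup        -30 -5 -5
bipush 2   -30 -5 -5 2

[-30, -5, -5, 2]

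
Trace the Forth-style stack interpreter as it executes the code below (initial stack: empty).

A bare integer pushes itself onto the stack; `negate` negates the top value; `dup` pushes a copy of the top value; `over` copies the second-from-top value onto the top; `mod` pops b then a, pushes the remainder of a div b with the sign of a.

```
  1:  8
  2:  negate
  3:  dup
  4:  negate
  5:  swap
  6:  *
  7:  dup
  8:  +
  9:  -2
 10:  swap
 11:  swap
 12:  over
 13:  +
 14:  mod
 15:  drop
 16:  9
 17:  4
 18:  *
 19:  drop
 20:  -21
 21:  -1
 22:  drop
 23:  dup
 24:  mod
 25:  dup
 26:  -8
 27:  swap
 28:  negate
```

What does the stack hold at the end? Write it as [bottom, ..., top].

[0, -8, 0]

8       8
negate  -8
dup     -8 -8
negate  -8 8
swap    8 -8
*       -64
dup     -64 -64
+       -128
-2      -128 -2
swap    -2 -128
swap    -128 -2
over    -128 -2 -128
+       -128 -130
mod     -128
drop    (empty)
9       9
4       9 4
*       36
drop    (empty)
-21     -21
-1      -21 -1
drop    -21
dup     -21 -21
mod     0
dup     0 0
-8      0 0 -8
swap    0 -8 0
negate  0 -8 0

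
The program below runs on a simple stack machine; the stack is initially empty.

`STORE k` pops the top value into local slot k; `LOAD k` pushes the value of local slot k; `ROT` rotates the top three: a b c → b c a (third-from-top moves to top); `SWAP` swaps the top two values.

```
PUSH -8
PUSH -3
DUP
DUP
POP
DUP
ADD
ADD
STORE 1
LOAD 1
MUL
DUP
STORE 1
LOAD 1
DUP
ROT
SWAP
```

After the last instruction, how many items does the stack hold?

3

PUSH -8 → [-8]
PUSH -3 → [-8, -3]
DUP     → [-8, -3, -3]
DUP     → [-8, -3, -3, -3]
POP     → [-8, -3, -3]
DUP     → [-8, -3, -3, -3]
ADD     → [-8, -3, -6]
ADD     → [-8, -9]
STORE 1 → [-8]
LOAD 1  → [-8, -9]
MUL     → [72]
DUP     → [72, 72]
STORE 1 → [72]
LOAD 1  → [72, 72]
DUP     → [72, 72, 72]
ROT     → [72, 72, 72]
SWAP    → [72, 72, 72]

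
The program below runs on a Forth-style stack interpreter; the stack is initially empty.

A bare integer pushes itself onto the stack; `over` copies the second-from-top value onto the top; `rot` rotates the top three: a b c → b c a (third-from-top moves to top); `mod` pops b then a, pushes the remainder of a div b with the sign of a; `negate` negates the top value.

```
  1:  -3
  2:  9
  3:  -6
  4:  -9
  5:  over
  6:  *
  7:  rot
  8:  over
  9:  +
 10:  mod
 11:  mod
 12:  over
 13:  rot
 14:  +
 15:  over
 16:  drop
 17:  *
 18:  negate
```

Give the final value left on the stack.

-36

-3      [-3]
9       [-3, 9]
-6      [-3, 9, -6]
-9      [-3, 9, -6, -9]
over    [-3, 9, -6, -9, -6]
*       [-3, 9, -6, 54]
rot     [-3, -6, 54, 9]
over    [-3, -6, 54, 9, 54]
+       [-3, -6, 54, 63]
mod     [-3, -6, 54]
mod     [-3, -6]
over    [-3, -6, -3]
rot     [-6, -3, -3]
+       [-6, -6]
over    [-6, -6, -6]
drop    [-6, -6]
*       [36]
negate  [-36]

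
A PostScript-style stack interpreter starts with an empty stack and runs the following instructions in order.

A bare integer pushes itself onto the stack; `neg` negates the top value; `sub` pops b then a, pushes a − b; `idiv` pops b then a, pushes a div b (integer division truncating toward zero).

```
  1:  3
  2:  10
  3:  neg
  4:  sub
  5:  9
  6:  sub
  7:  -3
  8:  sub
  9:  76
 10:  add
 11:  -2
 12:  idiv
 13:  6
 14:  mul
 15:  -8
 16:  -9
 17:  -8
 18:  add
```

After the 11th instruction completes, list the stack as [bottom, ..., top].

[83, -2]

3    [3]
10   [3, 10]
neg  [3, -10]
sub  [13]
9    [13, 9]
sub  [4]
-3   [4, -3]
sub  [7]
76   [7, 76]
add  [83]
-2   [83, -2]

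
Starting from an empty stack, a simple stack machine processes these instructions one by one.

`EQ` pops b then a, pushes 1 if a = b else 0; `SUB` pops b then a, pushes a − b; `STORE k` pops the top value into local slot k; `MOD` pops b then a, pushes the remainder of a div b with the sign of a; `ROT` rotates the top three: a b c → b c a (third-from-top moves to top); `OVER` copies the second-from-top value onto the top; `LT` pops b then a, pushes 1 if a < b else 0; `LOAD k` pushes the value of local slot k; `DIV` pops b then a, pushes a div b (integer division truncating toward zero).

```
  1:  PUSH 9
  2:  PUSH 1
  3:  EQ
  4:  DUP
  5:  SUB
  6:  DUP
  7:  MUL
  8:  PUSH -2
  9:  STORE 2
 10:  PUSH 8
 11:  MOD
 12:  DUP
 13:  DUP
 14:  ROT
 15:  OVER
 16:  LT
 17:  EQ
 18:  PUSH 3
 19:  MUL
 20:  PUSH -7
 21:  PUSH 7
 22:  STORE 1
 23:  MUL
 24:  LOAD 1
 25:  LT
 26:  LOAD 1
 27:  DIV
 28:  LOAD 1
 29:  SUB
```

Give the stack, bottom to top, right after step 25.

PUSH 9   9
PUSH 1   9 1
EQ       0
DUP      0 0
SUB      0
DUP      0 0
MUL      0
PUSH -2  0 -2
STORE 2  0
PUSH 8   0 8
MOD      0
DUP      0 0
DUP      0 0 0
ROT      0 0 0
OVER     0 0 0 0
LT       0 0 0
EQ       0 1
PUSH 3   0 1 3
MUL      0 3
PUSH -7  0 3 -7
PUSH 7   0 3 -7 7
STORE 1  0 3 -7
MUL      0 -21
LOAD 1   0 -21 7
LT       0 1

[0, 1]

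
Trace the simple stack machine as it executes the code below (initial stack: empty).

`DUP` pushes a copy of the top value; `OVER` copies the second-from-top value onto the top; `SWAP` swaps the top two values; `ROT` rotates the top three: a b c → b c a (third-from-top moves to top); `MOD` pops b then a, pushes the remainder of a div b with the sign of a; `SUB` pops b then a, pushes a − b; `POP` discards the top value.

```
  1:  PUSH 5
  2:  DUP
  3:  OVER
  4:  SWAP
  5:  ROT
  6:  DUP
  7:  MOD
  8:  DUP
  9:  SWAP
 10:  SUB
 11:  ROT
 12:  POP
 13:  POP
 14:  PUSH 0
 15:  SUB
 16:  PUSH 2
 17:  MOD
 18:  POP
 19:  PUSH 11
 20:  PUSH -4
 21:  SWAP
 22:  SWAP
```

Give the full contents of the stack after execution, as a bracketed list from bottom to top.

PUSH 5  → [5]
DUP     → [5, 5]
OVER    → [5, 5, 5]
SWAP    → [5, 5, 5]
ROT     → [5, 5, 5]
DUP     → [5, 5, 5, 5]
MOD     → [5, 5, 0]
DUP     → [5, 5, 0, 0]
SWAP    → [5, 5, 0, 0]
SUB     → [5, 5, 0]
ROT     → [5, 0, 5]
POP     → [5, 0]
POP     → [5]
PUSH 0  → [5, 0]
SUB     → [5]
PUSH 2  → [5, 2]
MOD     → [1]
POP     → []
PUSH 11 → [11]
PUSH -4 → [11, -4]
SWAP    → [-4, 11]
SWAP    → [11, -4]

[11, -4]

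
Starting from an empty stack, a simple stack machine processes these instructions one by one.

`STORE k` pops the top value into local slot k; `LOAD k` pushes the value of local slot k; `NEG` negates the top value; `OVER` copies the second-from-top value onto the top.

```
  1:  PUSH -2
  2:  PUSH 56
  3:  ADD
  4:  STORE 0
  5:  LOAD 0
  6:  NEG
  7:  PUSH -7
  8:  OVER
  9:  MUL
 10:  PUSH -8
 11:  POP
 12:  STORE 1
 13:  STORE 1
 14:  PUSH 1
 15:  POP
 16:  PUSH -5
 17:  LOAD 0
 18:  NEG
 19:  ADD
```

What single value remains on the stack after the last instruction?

-59

PUSH -2 -> -2
PUSH 56 -> -2 56
ADD     -> 54
STORE 0 -> (empty)
LOAD 0  -> 54
NEG     -> -54
PUSH -7 -> -54 -7
OVER    -> -54 -7 -54
MUL     -> -54 378
PUSH -8 -> -54 378 -8
POP     -> -54 378
STORE 1 -> -54
STORE 1 -> (empty)
PUSH 1  -> 1
POP     -> (empty)
PUSH -5 -> -5
LOAD 0  -> -5 54
NEG     -> -5 -54
ADD     -> -59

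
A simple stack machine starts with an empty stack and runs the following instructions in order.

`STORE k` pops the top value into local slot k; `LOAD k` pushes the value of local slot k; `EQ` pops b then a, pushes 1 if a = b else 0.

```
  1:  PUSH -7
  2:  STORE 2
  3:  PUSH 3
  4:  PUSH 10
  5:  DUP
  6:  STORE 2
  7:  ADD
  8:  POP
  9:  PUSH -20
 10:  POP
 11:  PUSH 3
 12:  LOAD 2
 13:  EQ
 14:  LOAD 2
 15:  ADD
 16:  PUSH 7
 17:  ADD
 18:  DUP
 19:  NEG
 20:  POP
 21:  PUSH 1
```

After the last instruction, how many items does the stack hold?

2

PUSH -7  : [-7]
STORE 2  : []
PUSH 3   : [3]
PUSH 10  : [3, 10]
DUP      : [3, 10, 10]
STORE 2  : [3, 10]
ADD      : [13]
POP      : []
PUSH -20 : [-20]
POP      : []
PUSH 3   : [3]
LOAD 2   : [3, 10]
EQ       : [0]
LOAD 2   : [0, 10]
ADD      : [10]
PUSH 7   : [10, 7]
ADD      : [17]
DUP      : [17, 17]
NEG      : [17, -17]
POP      : [17]
PUSH 1   : [17, 1]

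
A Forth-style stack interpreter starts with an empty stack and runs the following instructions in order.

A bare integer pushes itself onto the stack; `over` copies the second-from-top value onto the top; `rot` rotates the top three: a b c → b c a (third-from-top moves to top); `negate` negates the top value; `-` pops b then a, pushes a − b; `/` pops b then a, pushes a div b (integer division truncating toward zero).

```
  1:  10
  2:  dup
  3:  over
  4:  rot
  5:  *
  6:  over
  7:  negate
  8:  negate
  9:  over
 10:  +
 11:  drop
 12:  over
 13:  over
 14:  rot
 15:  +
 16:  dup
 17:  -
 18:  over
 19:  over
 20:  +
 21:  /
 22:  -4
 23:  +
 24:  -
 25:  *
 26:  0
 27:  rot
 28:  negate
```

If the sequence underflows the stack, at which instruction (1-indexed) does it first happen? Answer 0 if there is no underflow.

10      [10]
dup     [10, 10]
over    [10, 10, 10]
rot     [10, 10, 10]
*       [10, 100]
over    [10, 100, 10]
negate  [10, 100, -10]
negate  [10, 100, 10]
over    [10, 100, 10, 100]
+       [10, 100, 110]
drop    [10, 100]
over    [10, 100, 10]
over    [10, 100, 10, 100]
rot     [10, 10, 100, 100]
+       [10, 10, 200]
dup     [10, 10, 200, 200]
-       [10, 10, 0]
over    [10, 10, 0, 10]
over    [10, 10, 0, 10, 0]
+       [10, 10, 0, 10]
/       [10, 10, 0]
-4      [10, 10, 0, -4]
+       [10, 10, -4]
-       [10, 14]
*       [140]
0       [140, 0]
rot  — needs 3 operands, stack has 2 → underflow

27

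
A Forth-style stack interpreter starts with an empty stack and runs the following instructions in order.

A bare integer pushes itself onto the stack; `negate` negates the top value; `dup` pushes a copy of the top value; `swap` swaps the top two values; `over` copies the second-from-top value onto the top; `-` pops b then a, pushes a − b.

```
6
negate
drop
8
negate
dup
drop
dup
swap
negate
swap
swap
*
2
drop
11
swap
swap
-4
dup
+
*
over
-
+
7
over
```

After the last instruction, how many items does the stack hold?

6      : [6]
negate : [-6]
drop   : []
8      : [8]
negate : [-8]
dup    : [-8, -8]
drop   : [-8]
dup    : [-8, -8]
swap   : [-8, -8]
negate : [-8, 8]
swap   : [8, -8]
swap   : [-8, 8]
*      : [-64]
2      : [-64, 2]
drop   : [-64]
11     : [-64, 11]
swap   : [11, -64]
swap   : [-64, 11]
-4     : [-64, 11, -4]
dup    : [-64, 11, -4, -4]
+      : [-64, 11, -8]
*      : [-64, -88]
over   : [-64, -88, -64]
-      : [-64, -24]
+      : [-88]
7      : [-88, 7]
over   : [-88, 7, -88]

3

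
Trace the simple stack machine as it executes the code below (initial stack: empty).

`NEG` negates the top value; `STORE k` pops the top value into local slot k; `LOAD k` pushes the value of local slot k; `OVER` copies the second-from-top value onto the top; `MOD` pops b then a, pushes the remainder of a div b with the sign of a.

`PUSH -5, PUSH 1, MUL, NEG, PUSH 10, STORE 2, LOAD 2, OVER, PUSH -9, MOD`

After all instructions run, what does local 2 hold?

10

PUSH -5  [-5]
PUSH 1   [-5, 1]
MUL      [-5]
NEG      [5]
PUSH 10  [5, 10]
STORE 2  [5]
LOAD 2   [5, 10]
OVER     [5, 10, 5]
PUSH -9  [5, 10, 5, -9]
MOD      [5, 10, 5]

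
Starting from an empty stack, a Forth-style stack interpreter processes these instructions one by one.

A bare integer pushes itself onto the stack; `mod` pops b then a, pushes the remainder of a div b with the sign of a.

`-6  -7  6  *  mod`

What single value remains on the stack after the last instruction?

-6   [-6]
-7   [-6, -7]
6    [-6, -7, 6]
*    [-6, -42]
mod  [-6]

-6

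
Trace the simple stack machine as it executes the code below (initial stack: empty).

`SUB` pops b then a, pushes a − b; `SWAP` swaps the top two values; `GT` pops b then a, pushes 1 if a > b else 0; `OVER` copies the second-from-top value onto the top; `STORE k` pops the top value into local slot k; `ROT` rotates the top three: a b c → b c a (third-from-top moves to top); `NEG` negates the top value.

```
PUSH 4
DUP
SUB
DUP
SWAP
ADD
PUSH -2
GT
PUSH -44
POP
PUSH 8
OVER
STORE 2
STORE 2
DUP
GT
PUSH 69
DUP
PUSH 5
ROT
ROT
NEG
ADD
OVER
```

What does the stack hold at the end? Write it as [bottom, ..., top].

PUSH 4   -> 4
DUP      -> 4 4
SUB      -> 0
DUP      -> 0 0
SWAP     -> 0 0
ADD      -> 0
PUSH -2  -> 0 -2
GT       -> 1
PUSH -44 -> 1 -44
POP      -> 1
PUSH 8   -> 1 8
OVER     -> 1 8 1
STORE 2  -> 1 8
STORE 2  -> 1
DUP      -> 1 1
GT       -> 0
PUSH 69  -> 0 69
DUP      -> 0 69 69
PUSH 5   -> 0 69 69 5
ROT      -> 0 69 5 69
ROT      -> 0 5 69 69
NEG      -> 0 5 69 -69
ADD      -> 0 5 0
OVER     -> 0 5 0 5

[0, 5, 0, 5]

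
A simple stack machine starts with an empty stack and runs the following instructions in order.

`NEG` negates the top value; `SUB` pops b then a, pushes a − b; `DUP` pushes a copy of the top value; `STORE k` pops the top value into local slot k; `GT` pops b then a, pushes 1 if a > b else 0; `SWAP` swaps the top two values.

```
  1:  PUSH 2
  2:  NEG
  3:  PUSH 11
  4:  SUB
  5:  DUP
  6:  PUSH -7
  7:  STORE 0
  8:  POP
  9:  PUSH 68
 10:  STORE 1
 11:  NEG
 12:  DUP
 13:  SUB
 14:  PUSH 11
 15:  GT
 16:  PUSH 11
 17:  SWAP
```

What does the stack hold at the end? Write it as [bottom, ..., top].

[11, 0]

PUSH 2   2
NEG      -2
PUSH 11  -2 11
SUB      -13
DUP      -13 -13
PUSH -7  -13 -13 -7
STORE 0  -13 -13
POP      -13
PUSH 68  -13 68
STORE 1  -13
NEG      13
DUP      13 13
SUB      0
PUSH 11  0 11
GT       0
PUSH 11  0 11
SWAP     11 0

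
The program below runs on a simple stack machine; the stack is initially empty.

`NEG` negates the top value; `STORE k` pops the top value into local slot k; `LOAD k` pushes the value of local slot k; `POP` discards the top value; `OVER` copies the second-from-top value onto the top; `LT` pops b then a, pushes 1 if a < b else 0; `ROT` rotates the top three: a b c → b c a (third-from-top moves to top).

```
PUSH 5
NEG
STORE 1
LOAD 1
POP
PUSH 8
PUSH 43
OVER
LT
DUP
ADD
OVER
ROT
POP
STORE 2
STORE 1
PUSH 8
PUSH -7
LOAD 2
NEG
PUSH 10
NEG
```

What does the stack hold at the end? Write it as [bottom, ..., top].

PUSH 5   [5]
NEG      [-5]
STORE 1  []
LOAD 1   [-5]
POP      []
PUSH 8   [8]
PUSH 43  [8, 43]
OVER     [8, 43, 8]
LT       [8, 0]
DUP      [8, 0, 0]
ADD      [8, 0]
OVER     [8, 0, 8]
ROT      [0, 8, 8]
POP      [0, 8]
STORE 2  [0]
STORE 1  []
PUSH 8   [8]
PUSH -7  [8, -7]
LOAD 2   [8, -7, 8]
NEG      [8, -7, -8]
PUSH 10  [8, -7, -8, 10]
NEG      [8, -7, -8, -10]

[8, -7, -8, -10]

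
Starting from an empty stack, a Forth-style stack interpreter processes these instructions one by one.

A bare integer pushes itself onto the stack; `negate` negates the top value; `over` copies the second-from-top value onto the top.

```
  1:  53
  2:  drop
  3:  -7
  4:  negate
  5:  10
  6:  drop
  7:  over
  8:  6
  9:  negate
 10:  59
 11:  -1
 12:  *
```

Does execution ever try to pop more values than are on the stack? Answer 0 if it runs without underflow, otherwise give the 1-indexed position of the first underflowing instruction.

7

53     -> [53]
drop   -> []
-7     -> [-7]
negate -> [7]
10     -> [7, 10]
drop   -> [7]
over  — needs 2 operands, stack has 1 → underflow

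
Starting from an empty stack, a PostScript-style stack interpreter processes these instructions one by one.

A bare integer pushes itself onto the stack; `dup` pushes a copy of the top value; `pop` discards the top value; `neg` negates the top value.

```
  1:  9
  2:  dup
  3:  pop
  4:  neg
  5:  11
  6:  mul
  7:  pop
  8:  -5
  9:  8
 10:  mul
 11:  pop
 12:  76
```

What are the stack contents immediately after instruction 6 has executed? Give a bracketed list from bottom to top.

9   → [9]
dup → [9, 9]
pop → [9]
neg → [-9]
11  → [-9, 11]
mul → [-99]

[-99]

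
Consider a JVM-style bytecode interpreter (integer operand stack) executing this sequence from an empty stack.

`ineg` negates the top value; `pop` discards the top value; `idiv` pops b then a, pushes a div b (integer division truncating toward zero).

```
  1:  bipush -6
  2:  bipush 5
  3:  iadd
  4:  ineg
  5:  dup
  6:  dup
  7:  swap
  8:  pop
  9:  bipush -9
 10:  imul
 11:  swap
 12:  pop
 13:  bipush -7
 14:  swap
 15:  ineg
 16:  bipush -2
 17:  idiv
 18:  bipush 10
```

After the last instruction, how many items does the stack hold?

bipush -6 → -6
bipush 5  → -6 5
iadd      → -1
ineg      → 1
dup       → 1 1
dup       → 1 1 1
swap      → 1 1 1
pop       → 1 1
bipush -9 → 1 1 -9
imul      → 1 -9
swap      → -9 1
pop       → -9
bipush -7 → -9 -7
swap      → -7 -9
ineg      → -7 9
bipush -2 → -7 9 -2
idiv      → -7 -4
bipush 10 → -7 -4 10

3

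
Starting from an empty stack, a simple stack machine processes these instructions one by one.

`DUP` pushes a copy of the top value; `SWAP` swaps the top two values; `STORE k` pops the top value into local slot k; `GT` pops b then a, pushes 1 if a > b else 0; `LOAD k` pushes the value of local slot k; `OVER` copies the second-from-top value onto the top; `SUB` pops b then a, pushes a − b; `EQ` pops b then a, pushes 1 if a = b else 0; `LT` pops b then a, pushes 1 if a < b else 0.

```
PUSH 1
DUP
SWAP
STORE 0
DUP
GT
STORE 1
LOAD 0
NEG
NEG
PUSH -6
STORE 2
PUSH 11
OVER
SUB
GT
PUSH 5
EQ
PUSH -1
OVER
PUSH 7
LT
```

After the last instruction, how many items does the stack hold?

PUSH 1  → 1
DUP     → 1 1
SWAP    → 1 1
STORE 0 → 1
DUP     → 1 1
GT      → 0
STORE 1 → (empty)
LOAD 0  → 1
NEG     → -1
NEG     → 1
PUSH -6 → 1 -6
STORE 2 → 1
PUSH 11 → 1 11
OVER    → 1 11 1
SUB     → 1 10
GT      → 0
PUSH 5  → 0 5
EQ      → 0
PUSH -1 → 0 -1
OVER    → 0 -1 0
PUSH 7  → 0 -1 0 7
LT      → 0 -1 1

3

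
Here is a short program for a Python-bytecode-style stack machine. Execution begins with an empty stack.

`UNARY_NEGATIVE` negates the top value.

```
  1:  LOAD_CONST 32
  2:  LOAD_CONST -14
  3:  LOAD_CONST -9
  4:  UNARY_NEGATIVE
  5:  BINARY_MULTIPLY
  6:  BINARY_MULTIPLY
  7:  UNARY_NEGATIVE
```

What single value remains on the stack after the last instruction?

4032

LOAD_CONST 32   → 32
LOAD_CONST -14  → 32 -14
LOAD_CONST -9   → 32 -14 -9
UNARY_NEGATIVE  → 32 -14 9
BINARY_MULTIPLY → 32 -126
BINARY_MULTIPLY → -4032
UNARY_NEGATIVE  → 4032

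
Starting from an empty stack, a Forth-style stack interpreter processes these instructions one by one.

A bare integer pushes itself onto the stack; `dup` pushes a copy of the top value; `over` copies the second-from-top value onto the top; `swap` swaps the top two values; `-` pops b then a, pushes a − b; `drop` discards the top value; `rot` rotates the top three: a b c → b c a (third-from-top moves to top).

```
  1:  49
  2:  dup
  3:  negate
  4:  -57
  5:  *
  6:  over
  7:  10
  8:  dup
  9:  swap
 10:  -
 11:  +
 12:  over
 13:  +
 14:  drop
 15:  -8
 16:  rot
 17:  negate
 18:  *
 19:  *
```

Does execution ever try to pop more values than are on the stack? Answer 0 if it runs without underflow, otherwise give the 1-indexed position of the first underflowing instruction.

0

49     : [49]
dup    : [49, 49]
negate : [49, -49]
-57    : [49, -49, -57]
*      : [49, 2793]
over   : [49, 2793, 49]
10     : [49, 2793, 49, 10]
dup    : [49, 2793, 49, 10, 10]
swap   : [49, 2793, 49, 10, 10]
-      : [49, 2793, 49, 0]
+      : [49, 2793, 49]
over   : [49, 2793, 49, 2793]
+      : [49, 2793, 2842]
drop   : [49, 2793]
-8     : [49, 2793, -8]
rot    : [2793, -8, 49]
negate : [2793, -8, -49]
*      : [2793, 392]
*      : [1094856]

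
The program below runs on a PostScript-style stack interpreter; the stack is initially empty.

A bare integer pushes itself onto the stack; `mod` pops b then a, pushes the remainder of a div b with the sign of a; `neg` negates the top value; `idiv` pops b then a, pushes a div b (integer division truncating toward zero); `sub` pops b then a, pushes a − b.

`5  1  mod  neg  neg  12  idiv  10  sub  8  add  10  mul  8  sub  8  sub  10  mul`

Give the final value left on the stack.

5    → [5]
1    → [5, 1]
mod  → [0]
neg  → [0]
neg  → [0]
12   → [0, 12]
idiv → [0]
10   → [0, 10]
sub  → [-10]
8    → [-10, 8]
add  → [-2]
10   → [-2, 10]
mul  → [-20]
8    → [-20, 8]
sub  → [-28]
8    → [-28, 8]
sub  → [-36]
10   → [-36, 10]
mul  → [-360]

-360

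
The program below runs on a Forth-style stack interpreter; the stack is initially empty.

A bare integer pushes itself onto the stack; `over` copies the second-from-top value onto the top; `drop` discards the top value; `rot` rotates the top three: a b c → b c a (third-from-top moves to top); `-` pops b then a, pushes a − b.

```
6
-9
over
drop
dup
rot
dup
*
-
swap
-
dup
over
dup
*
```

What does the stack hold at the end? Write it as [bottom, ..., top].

[-36, -36, 1296]

6    -> 6
-9   -> 6 -9
over -> 6 -9 6
drop -> 6 -9
dup  -> 6 -9 -9
rot  -> -9 -9 6
dup  -> -9 -9 6 6
*    -> -9 -9 36
-    -> -9 -45
swap -> -45 -9
-    -> -36
dup  -> -36 -36
over -> -36 -36 -36
dup  -> -36 -36 -36 -36
*    -> -36 -36 1296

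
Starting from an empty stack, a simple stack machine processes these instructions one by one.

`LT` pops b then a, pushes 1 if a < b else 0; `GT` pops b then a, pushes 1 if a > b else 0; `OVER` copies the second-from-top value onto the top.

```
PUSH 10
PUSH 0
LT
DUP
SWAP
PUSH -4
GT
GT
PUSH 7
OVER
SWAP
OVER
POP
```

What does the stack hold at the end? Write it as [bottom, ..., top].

PUSH 10 → 10
PUSH 0  → 10 0
LT      → 0
DUP     → 0 0
SWAP    → 0 0
PUSH -4 → 0 0 -4
GT      → 0 1
GT      → 0
PUSH 7  → 0 7
OVER    → 0 7 0
SWAP    → 0 0 7
OVER    → 0 0 7 0
POP     → 0 0 7

[0, 0, 7]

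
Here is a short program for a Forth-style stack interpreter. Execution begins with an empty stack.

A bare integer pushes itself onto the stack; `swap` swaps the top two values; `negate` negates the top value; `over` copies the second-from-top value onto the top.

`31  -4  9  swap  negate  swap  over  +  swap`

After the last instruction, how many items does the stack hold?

31     : 31
-4     : 31 -4
9      : 31 -4 9
swap   : 31 9 -4
negate : 31 9 4
swap   : 31 4 9
over   : 31 4 9 4
+      : 31 4 13
swap   : 31 13 4

3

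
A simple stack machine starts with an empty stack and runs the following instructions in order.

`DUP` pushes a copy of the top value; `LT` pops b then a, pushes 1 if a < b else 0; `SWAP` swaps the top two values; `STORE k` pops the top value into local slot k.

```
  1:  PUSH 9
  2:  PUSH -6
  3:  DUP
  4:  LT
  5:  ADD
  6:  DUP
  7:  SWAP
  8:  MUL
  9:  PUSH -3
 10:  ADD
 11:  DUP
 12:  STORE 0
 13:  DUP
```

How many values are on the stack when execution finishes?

PUSH 9  : 9
PUSH -6 : 9 -6
DUP     : 9 -6 -6
LT      : 9 0
ADD     : 9
DUP     : 9 9
SWAP    : 9 9
MUL     : 81
PUSH -3 : 81 -3
ADD     : 78
DUP     : 78 78
STORE 0 : 78
DUP     : 78 78

2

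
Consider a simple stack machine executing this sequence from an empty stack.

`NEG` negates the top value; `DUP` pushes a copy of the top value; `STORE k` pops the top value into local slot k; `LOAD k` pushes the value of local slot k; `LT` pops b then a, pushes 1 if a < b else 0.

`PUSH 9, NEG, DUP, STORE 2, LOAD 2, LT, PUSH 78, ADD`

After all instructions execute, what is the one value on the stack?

78

PUSH 9   9
NEG      -9
DUP      -9 -9
STORE 2  -9
LOAD 2   -9 -9
LT       0
PUSH 78  0 78
ADD      78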